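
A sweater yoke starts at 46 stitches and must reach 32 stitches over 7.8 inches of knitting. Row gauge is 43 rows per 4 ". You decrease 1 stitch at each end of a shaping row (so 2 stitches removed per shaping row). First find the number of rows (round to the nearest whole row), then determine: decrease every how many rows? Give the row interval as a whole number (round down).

Rows = 7.8 × 10.75 = 83.8 → 84 rows.
Stitches to remove: 14 → 7 shaping rows (at 2 st each).
84 / 7 = 12.00 → every 12 rows.

Decrease every 12th row.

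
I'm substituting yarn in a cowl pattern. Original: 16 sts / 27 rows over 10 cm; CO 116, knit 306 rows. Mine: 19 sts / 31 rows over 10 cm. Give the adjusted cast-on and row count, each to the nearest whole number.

Stitches: 116 × 19/16 = 137.75 → 138.
Rows: 306 × 31/27 = 351.33 → 351.

Cast on 138 stitches; work 351 rows.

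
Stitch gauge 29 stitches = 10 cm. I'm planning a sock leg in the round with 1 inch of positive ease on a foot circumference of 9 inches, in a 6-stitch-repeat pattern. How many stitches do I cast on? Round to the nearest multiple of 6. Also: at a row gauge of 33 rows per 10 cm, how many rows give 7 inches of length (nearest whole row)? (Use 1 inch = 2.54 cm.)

Finished = 9 + 1 = 10 inches.
10 inches × 2.54 = 25.40 cm.
29/10 = 2.9 sts per cm; 25.40 × 2.9 = 73.66 sts.
Nearest multiple of 6 → 72.
7 inches = 17.78 cm; × 3.3 = 58.67 → 59 rows.

Cast on 72 stitches; work 59 rows.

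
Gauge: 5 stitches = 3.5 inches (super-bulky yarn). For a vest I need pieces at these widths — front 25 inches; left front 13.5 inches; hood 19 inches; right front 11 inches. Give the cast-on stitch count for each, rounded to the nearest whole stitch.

front 36; left front 19; hood 27; right front 16.

Rate = 5/3.5 = 1.429 sts per in.
front: 25 × 1.429 = 35.71 → 36.
left front: 13.5 × 1.429 = 19.29 → 19.
hood: 19 × 1.429 = 27.14 → 27.
right front: 11 × 1.429 = 15.71 → 16.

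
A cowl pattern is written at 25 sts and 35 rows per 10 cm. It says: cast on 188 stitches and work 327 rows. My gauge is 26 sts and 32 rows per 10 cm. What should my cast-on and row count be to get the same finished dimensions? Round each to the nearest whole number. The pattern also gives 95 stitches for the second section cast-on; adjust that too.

Cast on 196 stitches; work 299 rows; second section cast-on 99 stitches.

Stitches: 188 × 26/25 = 195.52 → 196.
Rows: 327 × 32/35 = 298.97 → 299.
second section cast-on: 95 × 26/25 = 98.80 → 99.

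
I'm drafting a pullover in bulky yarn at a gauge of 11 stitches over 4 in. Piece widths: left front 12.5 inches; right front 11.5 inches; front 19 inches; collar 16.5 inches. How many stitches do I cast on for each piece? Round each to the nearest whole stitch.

Rate = 11/4 = 2.75 sts per in.
left front: 12.5 × 2.75 = 34.38 → 34.
right front: 11.5 × 2.75 = 31.62 → 32.
front: 19 × 2.75 = 52.25 → 52.
collar: 16.5 × 2.75 = 45.38 → 45.

left front 34; right front 32; front 52; collar 45.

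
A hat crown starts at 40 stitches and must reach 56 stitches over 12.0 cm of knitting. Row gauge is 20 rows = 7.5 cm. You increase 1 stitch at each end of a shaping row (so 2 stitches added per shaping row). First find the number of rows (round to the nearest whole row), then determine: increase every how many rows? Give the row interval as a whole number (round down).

Rows = 12.0 × 2.667 = 32.0 → 32 rows.
Stitches to add: 16 → 8 shaping rows (at 2 st each).
32 / 8 = 4.00 → every 4 rows.

Increase every 4th row.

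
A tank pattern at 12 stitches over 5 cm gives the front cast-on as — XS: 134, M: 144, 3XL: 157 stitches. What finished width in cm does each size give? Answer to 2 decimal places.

XS 55.83 cm; M 60.00 cm; 3XL 65.42 cm.

12/5 = 2.4 sts per cm.
XS: 134 / 2.4 = 55.833 → 55.83 cm.
M: 144 / 2.4 = 60.000 → 60.00 cm.
3XL: 157 / 2.4 = 65.417 → 65.42 cm.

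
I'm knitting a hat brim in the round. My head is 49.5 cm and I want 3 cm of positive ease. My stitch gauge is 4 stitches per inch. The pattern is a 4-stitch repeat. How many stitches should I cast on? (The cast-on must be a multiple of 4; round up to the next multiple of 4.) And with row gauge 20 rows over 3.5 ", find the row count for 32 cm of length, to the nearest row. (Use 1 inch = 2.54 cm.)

Cast on 84 stitches; work 72 rows.

Finished = 49.5 + 3 = 52.5 cm.
52.5 cm × 1/2.54 = 20.67 inches.
4/1 = 4 sts per in; 20.67 × 4 = 82.68 sts.
Next multiple of 4 → 84.
32 cm = 12.60 inches; × 5.714 = 71.99 → 72 rows.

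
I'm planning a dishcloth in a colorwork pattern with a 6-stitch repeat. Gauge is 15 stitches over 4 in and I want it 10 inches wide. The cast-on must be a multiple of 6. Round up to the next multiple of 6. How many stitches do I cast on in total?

42 stitches.

15 / 4 = 3.75 sts per inch.
10 × 3.75 = 37.50 sts.
Next multiple of 6: 42.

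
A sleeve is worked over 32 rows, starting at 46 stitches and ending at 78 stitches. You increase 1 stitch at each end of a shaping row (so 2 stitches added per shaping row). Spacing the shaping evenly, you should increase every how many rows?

Increase every 2nd row.

Stitches to add: |78 − 46| = 32.
Shaping rows needed: 32 / 2 = 16.
32 rows / 16 = every 2 rows.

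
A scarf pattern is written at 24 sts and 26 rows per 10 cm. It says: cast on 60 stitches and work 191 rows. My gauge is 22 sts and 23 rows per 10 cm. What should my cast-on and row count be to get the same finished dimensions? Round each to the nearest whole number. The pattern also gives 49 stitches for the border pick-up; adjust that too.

Stitches: 60 × 22/24 = 55.00 → 55.
Rows: 191 × 23/26 = 168.96 → 169.
border pick-up: 49 × 22/24 = 44.92 → 45.

Cast on 55 stitches; work 169 rows; border pick-up 45 stitches.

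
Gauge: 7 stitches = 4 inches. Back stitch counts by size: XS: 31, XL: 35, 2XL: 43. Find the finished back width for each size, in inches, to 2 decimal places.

XS 17.71 inches; XL 20.00 inches; 2XL 24.57 inches.

7/4 = 1.75 sts per in.
XS: 31 / 1.75 = 17.714 → 17.71 in.
XL: 35 / 1.75 = 20.000 → 20.00 in.
2XL: 43 / 1.75 = 24.571 → 24.57 in.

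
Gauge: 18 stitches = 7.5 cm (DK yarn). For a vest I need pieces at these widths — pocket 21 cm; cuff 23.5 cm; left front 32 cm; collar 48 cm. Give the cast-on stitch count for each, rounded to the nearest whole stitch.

pocket 50; cuff 56; left front 77; collar 115.

Rate = 18/7.5 = 2.4 sts per cm.
pocket: 21 × 2.4 = 50.40 → 50.
cuff: 23.5 × 2.4 = 56.40 → 56.
left front: 32 × 2.4 = 76.80 → 77.
collar: 48 × 2.4 = 115.20 → 115.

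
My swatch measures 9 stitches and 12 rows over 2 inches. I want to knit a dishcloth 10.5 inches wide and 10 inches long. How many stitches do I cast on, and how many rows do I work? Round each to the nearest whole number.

Cast on 47 stitches and work 60 rows.

Stitch gauge = 9/2 = 4.5 sts/in; 10.5 × 4.5 = 47.25 → 47 sts.
Row gauge = 12/2 = 6 rows/in; 10 × 6 = 60.00 → 60 rows.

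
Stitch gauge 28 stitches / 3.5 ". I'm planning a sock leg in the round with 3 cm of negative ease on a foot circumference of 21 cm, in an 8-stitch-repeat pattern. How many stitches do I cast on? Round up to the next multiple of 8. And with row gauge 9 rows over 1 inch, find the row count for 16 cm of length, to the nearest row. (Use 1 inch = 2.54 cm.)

Finished = 21 − 3 = 18 cm.
18 cm × 1/2.54 = 7.09 inches.
28/3.5 = 8 sts per in; 7.09 × 8 = 56.69 sts.
Next multiple of 8 → 64.
16 cm = 6.30 inches; × 9 = 56.69 → 57 rows.

Cast on 64 stitches; work 57 rows.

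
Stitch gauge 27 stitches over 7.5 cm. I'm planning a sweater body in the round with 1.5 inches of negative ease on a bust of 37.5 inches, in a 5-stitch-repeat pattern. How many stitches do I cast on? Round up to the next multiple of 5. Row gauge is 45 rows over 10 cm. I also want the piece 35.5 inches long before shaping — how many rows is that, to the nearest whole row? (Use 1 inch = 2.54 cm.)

Cast on 330 stitches; work 406 rows.

Finished = 37.5 − 1.5 = 36 inches.
36 inches × 2.54 = 91.44 cm.
27/7.5 = 3.6 sts per cm; 91.44 × 3.6 = 329.18 sts.
Next multiple of 5 → 330.
35.5 inches = 90.17 cm; × 4.5 = 405.76 → 406 rows.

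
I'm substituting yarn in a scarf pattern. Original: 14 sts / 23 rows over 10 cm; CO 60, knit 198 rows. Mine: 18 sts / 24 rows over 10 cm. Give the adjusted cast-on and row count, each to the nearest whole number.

Stitches: 60 × 18/14 = 77.14 → 77.
Rows: 198 × 24/23 = 206.61 → 207.

Cast on 77 stitches; work 207 rows.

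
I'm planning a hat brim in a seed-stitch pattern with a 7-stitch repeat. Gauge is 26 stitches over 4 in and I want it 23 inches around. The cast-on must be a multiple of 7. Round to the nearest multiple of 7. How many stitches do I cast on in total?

26 / 4 = 6.5 sts per inch.
23 × 6.5 = 149.50 sts.
Nearest multiple of 7: 147.

Cast on 147 stitches.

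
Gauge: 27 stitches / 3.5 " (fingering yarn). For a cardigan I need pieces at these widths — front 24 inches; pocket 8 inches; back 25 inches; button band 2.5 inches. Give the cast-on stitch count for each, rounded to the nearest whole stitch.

front 185; pocket 62; back 193; button band 19.

Rate = 27/3.5 = 7.714 sts per in.
front: 24 × 7.714 = 185.14 → 185.
pocket: 8 × 7.714 = 61.71 → 62.
back: 25 × 7.714 = 192.86 → 193.
button band: 2.5 × 7.714 = 19.29 → 19.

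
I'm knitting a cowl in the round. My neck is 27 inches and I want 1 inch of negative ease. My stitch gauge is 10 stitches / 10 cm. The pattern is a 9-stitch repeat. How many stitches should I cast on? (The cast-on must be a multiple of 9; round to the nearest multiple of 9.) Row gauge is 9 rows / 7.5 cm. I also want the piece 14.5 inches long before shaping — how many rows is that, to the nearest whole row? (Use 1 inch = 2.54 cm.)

Finished = 27 − 1 = 26 inches.
26 inches × 2.54 = 66.04 cm.
10/10 = 1 sts per cm; 66.04 × 1 = 66.04 sts.
Nearest multiple of 9 → 63.
14.5 inches = 36.83 cm; × 1.2 = 44.20 → 44 rows.

Cast on 63 stitches; work 44 rows.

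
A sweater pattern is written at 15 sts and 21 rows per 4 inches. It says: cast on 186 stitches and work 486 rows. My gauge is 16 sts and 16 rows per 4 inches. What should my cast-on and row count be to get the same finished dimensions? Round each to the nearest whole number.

Cast on 198 stitches; work 370 rows.

Stitches: 186 × 16/15 = 198.40 → 198.
Rows: 486 × 16/21 = 370.29 → 370.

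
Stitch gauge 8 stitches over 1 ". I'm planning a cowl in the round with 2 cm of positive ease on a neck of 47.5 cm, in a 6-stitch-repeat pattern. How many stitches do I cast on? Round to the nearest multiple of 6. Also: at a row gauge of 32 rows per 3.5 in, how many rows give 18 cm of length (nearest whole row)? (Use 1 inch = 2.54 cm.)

Finished = 47.5 + 2 = 49.5 cm.
49.5 cm × 1/2.54 = 19.49 inches.
8/1 = 8 sts per in; 19.49 × 8 = 155.91 sts.
Nearest multiple of 6 → 156.
18 cm = 7.09 inches; × 9.143 = 64.79 → 65 rows.

Cast on 156 stitches; work 65 rows.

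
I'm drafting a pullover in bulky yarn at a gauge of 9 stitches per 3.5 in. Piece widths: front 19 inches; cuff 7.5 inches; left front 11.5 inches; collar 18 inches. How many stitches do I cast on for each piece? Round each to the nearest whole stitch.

Rate = 9/3.5 = 2.571 sts per in.
front: 19 × 2.571 = 48.86 → 49.
cuff: 7.5 × 2.571 = 19.29 → 19.
left front: 11.5 × 2.571 = 29.57 → 30.
collar: 18 × 2.571 = 46.29 → 46.

front 49; cuff 19; left front 30; collar 46.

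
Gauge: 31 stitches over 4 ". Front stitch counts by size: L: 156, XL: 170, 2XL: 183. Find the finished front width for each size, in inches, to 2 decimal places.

31/4 = 7.75 sts per in.
L: 156 / 7.75 = 20.129 → 20.13 in.
XL: 170 / 7.75 = 21.935 → 21.94 in.
2XL: 183 / 7.75 = 23.613 → 23.61 in.

L 20.13 inches; XL 21.94 inches; 2XL 23.61 inches.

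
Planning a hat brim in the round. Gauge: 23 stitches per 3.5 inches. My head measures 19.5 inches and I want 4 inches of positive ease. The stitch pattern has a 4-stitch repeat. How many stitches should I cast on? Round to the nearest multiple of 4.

CO 156 sts.

Finished = 19.5 + 4 = 23.5 inches.
23 / 3.5 = 6.571 sts/in.
23.5 × 6.571 = 154.43 sts.
Nearest multiple of 4: 156.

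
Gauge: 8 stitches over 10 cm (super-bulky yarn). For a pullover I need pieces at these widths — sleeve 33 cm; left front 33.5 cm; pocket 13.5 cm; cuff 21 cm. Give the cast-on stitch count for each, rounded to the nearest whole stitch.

sleeve 26; left front 27; pocket 11; cuff 17.

Rate = 8/10 = 0.8 sts per cm.
sleeve: 33 × 0.8 = 26.40 → 26.
left front: 33.5 × 0.8 = 26.80 → 27.
pocket: 13.5 × 0.8 = 10.80 → 11.
cuff: 21 × 0.8 = 16.80 → 17.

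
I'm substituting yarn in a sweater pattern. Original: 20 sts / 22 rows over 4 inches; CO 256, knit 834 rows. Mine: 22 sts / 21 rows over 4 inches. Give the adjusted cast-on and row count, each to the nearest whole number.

Cast on 282 stitches; work 796 rows.

Stitches: 256 × 22/20 = 281.60 → 282.
Rows: 834 × 21/22 = 796.09 → 796.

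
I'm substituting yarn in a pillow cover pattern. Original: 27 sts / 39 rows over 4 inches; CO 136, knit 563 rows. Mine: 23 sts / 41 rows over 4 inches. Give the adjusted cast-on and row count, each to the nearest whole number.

Cast on 116 stitches; work 592 rows.

Stitches: 136 × 23/27 = 115.85 → 116.
Rows: 563 × 41/39 = 591.87 → 592.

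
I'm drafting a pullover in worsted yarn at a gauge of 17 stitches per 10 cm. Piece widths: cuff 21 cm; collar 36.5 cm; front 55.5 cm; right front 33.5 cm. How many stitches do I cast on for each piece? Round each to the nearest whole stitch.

Rate = 17/10 = 1.7 sts per cm.
cuff: 21 × 1.7 = 35.70 → 36.
collar: 36.5 × 1.7 = 62.05 → 62.
front: 55.5 × 1.7 = 94.35 → 94.
right front: 33.5 × 1.7 = 56.95 → 57.

cuff 36; collar 62; front 94; right front 57.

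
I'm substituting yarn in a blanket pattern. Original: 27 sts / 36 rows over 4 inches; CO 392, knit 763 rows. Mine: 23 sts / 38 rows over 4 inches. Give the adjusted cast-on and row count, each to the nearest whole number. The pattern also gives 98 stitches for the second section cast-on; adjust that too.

Cast on 334 stitches; work 805 rows; second section cast-on 83 stitches.

Stitches: 392 × 23/27 = 333.93 → 334.
Rows: 763 × 38/36 = 805.39 → 805.
second section cast-on: 98 × 23/27 = 83.48 → 83.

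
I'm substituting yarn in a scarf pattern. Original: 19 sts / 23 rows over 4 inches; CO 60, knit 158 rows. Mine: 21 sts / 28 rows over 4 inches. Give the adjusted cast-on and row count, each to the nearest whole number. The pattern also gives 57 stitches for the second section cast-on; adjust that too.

Cast on 66 stitches; work 192 rows; second section cast-on 63 stitches.

Stitches: 60 × 21/19 = 66.32 → 66.
Rows: 158 × 28/23 = 192.35 → 192.
second section cast-on: 57 × 21/19 = 63.00 → 63.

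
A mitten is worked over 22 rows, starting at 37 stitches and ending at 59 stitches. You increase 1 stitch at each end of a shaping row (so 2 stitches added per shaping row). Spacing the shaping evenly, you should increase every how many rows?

Increase every 2nd row.

Stitches to add: |59 − 37| = 22.
Shaping rows needed: 22 / 2 = 11.
22 rows / 11 = every 2 rows.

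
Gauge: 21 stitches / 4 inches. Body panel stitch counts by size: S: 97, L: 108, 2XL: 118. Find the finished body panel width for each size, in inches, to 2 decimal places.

21/4 = 5.25 sts per in.
S: 97 / 5.25 = 18.476 → 18.48 in.
L: 108 / 5.25 = 20.571 → 20.57 in.
2XL: 118 / 5.25 = 22.476 → 22.48 in.

S 18.48 inches; L 20.57 inches; 2XL 22.48 inches.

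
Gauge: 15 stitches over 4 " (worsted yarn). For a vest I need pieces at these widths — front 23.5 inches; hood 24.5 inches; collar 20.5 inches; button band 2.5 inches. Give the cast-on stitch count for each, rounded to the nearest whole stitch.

front 88; hood 92; collar 77; button band 9.

Rate = 15/4 = 3.75 sts per in.
front: 23.5 × 3.75 = 88.12 → 88.
hood: 24.5 × 3.75 = 91.88 → 92.
collar: 20.5 × 3.75 = 76.88 → 77.
button band: 2.5 × 3.75 = 9.38 → 9.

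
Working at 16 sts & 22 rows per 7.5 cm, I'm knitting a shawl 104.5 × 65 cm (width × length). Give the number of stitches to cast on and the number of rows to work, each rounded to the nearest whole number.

Stitch gauge = 16/7.5 = 2.133 sts/cm; 104.5 × 2.133 = 222.93 → 223 sts.
Row gauge = 22/7.5 = 2.933 rows/cm; 65 × 2.933 = 190.67 → 191 rows.

Cast on 223 stitches and work 191 rows.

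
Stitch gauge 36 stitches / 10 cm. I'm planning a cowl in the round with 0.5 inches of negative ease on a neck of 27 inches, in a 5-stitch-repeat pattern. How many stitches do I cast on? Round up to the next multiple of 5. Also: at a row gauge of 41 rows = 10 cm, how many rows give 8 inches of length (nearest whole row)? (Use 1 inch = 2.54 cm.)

Finished = 27 − 0.5 = 26.5 inches.
26.5 inches × 2.54 = 67.31 cm.
36/10 = 3.6 sts per cm; 67.31 × 3.6 = 242.32 sts.
Next multiple of 5 → 245.
8 inches = 20.32 cm; × 4.1 = 83.31 → 83 rows.

Cast on 245 stitches; work 83 rows.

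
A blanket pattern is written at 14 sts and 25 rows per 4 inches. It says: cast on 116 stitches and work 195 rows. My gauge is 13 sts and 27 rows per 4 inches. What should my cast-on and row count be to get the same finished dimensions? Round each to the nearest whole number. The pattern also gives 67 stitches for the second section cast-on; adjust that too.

Stitches: 116 × 13/14 = 107.71 → 108.
Rows: 195 × 27/25 = 210.60 → 211.
second section cast-on: 67 × 13/14 = 62.21 → 62.

Cast on 108 stitches; work 211 rows; second section cast-on 62 stitches.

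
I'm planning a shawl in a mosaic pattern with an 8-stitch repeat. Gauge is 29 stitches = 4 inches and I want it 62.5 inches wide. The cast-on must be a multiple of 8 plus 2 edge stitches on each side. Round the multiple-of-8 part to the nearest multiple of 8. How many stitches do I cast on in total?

29 / 4 = 7.25 sts per inch.
62.5 × 7.25 = 453.12 sts.
Less 4 edge sts → 449.12 for the repeat.
Nearest multiple of 8: 448.
Add back 4 edge sts → 452.

CO 452 sts.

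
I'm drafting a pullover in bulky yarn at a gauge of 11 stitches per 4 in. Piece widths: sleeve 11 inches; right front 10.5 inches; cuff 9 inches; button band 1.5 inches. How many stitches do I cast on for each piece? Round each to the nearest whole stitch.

Rate = 11/4 = 2.75 sts per in.
sleeve: 11 × 2.75 = 30.25 → 30.
right front: 10.5 × 2.75 = 28.88 → 29.
cuff: 9 × 2.75 = 24.75 → 25.
button band: 1.5 × 2.75 = 4.12 → 4.

sleeve 30; right front 29; cuff 25; button band 4.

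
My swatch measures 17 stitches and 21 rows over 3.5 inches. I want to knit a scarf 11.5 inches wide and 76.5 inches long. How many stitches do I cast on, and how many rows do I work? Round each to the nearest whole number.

Stitch gauge = 17/3.5 = 4.857 sts/in; 11.5 × 4.857 = 55.86 → 56 sts.
Row gauge = 21/3.5 = 6 rows/in; 76.5 × 6 = 459.00 → 459 rows.

Cast on 56 stitches and work 459 rows.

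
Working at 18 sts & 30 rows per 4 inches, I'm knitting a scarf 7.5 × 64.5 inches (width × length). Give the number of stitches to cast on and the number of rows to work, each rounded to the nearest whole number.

Cast on 34 stitches and work 484 rows.

Stitch gauge = 18/4 = 4.5 sts/in; 7.5 × 4.5 = 33.75 → 34 sts.
Row gauge = 30/4 = 7.5 rows/in; 64.5 × 7.5 = 483.75 → 484 rows.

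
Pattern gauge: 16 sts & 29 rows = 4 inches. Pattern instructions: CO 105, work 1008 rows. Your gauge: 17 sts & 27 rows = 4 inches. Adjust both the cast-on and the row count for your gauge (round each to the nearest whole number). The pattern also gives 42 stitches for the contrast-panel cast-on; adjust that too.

Stitches: 105 × 17/16 = 111.56 → 112.
Rows: 1008 × 27/29 = 938.48 → 938.
contrast-panel cast-on: 42 × 17/16 = 44.62 → 45.

Cast on 112 stitches; work 938 rows; contrast-panel cast-on 45 stitches.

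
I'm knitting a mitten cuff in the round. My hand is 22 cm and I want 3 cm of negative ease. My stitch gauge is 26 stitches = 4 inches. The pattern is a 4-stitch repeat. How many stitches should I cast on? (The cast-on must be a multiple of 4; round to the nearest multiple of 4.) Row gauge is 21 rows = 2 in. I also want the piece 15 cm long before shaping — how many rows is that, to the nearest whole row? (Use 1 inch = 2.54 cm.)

Finished = 22 − 3 = 19 cm.
19 cm × 1/2.54 = 7.48 inches.
26/4 = 6.5 sts per in; 7.48 × 6.5 = 48.62 sts.
Nearest multiple of 4 → 48.
15 cm = 5.91 inches; × 10.5 = 62.01 → 62 rows.

Cast on 48 stitches; work 62 rows.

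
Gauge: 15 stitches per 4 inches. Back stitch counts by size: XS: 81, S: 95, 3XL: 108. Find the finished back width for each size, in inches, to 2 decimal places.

XS 21.60 inches; S 25.33 inches; 3XL 28.80 inches.

15/4 = 3.75 sts per in.
XS: 81 / 3.75 = 21.600 → 21.60 in.
S: 95 / 3.75 = 25.333 → 25.33 in.
3XL: 108 / 3.75 = 28.800 → 28.80 in.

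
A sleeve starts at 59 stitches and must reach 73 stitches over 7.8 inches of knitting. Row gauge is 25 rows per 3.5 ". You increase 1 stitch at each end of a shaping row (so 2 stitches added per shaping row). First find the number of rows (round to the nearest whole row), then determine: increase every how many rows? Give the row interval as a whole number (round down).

Increase every 8th row.

Rows = 7.8 × 7.143 = 55.7 → 56 rows.
Stitches to add: 14 → 7 shaping rows (at 2 st each).
56 / 7 = 8.00 → every 8 rows.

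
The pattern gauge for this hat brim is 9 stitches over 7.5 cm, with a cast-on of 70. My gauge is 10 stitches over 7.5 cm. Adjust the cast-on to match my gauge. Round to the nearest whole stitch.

CO 78 sts.

Scale factor = 10 / 9 = 1.111.
70 × 10 / 9 = 77.78 sts.
→ 78 sts.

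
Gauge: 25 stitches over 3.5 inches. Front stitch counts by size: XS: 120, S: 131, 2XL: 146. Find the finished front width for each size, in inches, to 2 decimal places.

XS 16.80 inches; S 18.34 inches; 2XL 20.44 inches.

25/3.5 = 7.143 sts per in.
XS: 120 / 7.143 = 16.800 → 16.80 in.
S: 131 / 7.143 = 18.340 → 18.34 in.
2XL: 146 / 7.143 = 20.440 → 20.44 in.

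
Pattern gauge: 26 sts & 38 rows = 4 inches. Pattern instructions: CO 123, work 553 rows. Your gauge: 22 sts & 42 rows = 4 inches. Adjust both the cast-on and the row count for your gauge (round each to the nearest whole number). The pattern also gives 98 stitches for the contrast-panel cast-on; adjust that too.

Cast on 104 stitches; work 611 rows; contrast-panel cast-on 83 stitches.

Stitches: 123 × 22/26 = 104.08 → 104.
Rows: 553 × 42/38 = 611.21 → 611.
contrast-panel cast-on: 98 × 22/26 = 82.92 → 83.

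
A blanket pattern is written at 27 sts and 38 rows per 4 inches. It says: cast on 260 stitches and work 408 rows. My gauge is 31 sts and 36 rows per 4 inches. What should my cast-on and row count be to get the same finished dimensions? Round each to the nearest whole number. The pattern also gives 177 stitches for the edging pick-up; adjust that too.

Cast on 299 stitches; work 387 rows; edging pick-up 203 stitches.

Stitches: 260 × 31/27 = 298.52 → 299.
Rows: 408 × 36/38 = 386.53 → 387.
edging pick-up: 177 × 31/27 = 203.22 → 203.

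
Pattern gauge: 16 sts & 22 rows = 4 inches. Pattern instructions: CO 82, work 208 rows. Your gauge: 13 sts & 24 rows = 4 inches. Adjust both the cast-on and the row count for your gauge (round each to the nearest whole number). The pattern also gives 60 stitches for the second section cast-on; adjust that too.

Cast on 67 stitches; work 227 rows; second section cast-on 49 stitches.

Stitches: 82 × 13/16 = 66.62 → 67.
Rows: 208 × 24/22 = 226.91 → 227.
second section cast-on: 60 × 13/16 = 48.75 → 49.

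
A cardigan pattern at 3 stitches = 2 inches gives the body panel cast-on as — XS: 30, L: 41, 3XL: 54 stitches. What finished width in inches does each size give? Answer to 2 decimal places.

XS 20.00 inches; L 27.33 inches; 3XL 36.00 inches.

3/2 = 1.5 sts per in.
XS: 30 / 1.5 = 20.000 → 20.00 in.
L: 41 / 1.5 = 27.333 → 27.33 in.
3XL: 54 / 1.5 = 36.000 → 36.00 in.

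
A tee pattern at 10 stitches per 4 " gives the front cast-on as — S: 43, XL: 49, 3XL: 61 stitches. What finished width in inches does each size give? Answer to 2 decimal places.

S 17.20 inches; XL 19.60 inches; 3XL 24.40 inches.

10/4 = 2.5 sts per in.
S: 43 / 2.5 = 17.200 → 17.20 in.
XL: 49 / 2.5 = 19.600 → 19.60 in.
3XL: 61 / 2.5 = 24.400 → 24.40 in.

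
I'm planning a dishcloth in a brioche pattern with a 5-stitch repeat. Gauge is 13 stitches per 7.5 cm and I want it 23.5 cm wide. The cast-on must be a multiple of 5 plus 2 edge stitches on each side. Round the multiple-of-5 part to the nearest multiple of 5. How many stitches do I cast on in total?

39 stitches.

13 / 7.5 = 1.733 sts per cm.
23.5 × 1.733 = 40.73 sts.
Less 4 edge sts → 36.73 for the repeat.
Nearest multiple of 5: 35.
Add back 4 edge sts → 39.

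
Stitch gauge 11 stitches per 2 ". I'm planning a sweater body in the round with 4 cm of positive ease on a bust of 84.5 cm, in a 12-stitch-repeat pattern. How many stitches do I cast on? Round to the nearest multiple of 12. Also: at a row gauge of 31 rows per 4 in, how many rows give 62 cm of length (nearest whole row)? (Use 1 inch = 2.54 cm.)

Cast on 192 stitches; work 189 rows.

Finished = 84.5 + 4 = 88.5 cm.
88.5 cm × 1/2.54 = 34.84 inches.
11/2 = 5.5 sts per in; 34.84 × 5.5 = 191.63 sts.
Nearest multiple of 12 → 192.
62 cm = 24.41 inches; × 7.75 = 189.17 → 189 rows.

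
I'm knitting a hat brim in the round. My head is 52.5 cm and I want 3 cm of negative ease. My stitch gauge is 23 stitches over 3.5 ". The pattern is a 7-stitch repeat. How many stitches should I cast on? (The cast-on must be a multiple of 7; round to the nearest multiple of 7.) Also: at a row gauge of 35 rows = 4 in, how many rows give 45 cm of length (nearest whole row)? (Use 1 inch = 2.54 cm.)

Finished = 52.5 − 3 = 49.5 cm.
49.5 cm × 1/2.54 = 19.49 inches.
23/3.5 = 6.571 sts per in; 19.49 × 6.571 = 128.07 sts.
Nearest multiple of 7 → 126.
45 cm = 17.72 inches; × 8.75 = 155.02 → 155 rows.

Cast on 126 stitches; work 155 rows.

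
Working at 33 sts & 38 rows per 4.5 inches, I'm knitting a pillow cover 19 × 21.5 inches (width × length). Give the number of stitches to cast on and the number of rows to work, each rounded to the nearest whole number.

Stitch gauge = 33/4.5 = 7.333 sts/in; 19 × 7.333 = 139.33 → 139 sts.
Row gauge = 38/4.5 = 8.444 rows/in; 21.5 × 8.444 = 181.56 → 182 rows.

Cast on 139 stitches and work 182 rows.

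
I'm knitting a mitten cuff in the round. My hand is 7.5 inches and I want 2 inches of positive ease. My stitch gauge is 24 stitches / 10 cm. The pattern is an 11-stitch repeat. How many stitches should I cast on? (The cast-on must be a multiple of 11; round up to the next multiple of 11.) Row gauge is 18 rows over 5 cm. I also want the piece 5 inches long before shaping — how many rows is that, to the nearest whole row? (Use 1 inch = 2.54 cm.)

Finished = 7.5 + 2 = 9.5 inches.
9.5 inches × 2.54 = 24.13 cm.
24/10 = 2.4 sts per cm; 24.13 × 2.4 = 57.91 sts.
Next multiple of 11 → 66.
5 inches = 12.70 cm; × 3.6 = 45.72 → 46 rows.

Cast on 66 stitches; work 46 rows.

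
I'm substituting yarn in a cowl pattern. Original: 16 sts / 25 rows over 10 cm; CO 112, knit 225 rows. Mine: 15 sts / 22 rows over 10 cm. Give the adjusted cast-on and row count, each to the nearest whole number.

Stitches: 112 × 15/16 = 105.00 → 105.
Rows: 225 × 22/25 = 198.00 → 198.

Cast on 105 stitches; work 198 rows.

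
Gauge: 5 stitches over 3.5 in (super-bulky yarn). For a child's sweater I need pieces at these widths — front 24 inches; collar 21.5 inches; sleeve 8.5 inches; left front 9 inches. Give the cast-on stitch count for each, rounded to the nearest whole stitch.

front 34; collar 31; sleeve 12; left front 13.

Rate = 5/3.5 = 1.429 sts per in.
front: 24 × 1.429 = 34.29 → 34.
collar: 21.5 × 1.429 = 30.71 → 31.
sleeve: 8.5 × 1.429 = 12.14 → 12.
left front: 9 × 1.429 = 12.86 → 13.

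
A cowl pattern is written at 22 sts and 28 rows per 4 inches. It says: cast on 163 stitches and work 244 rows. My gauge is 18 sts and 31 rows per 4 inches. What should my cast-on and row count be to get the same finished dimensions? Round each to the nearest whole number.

Cast on 133 stitches; work 270 rows.

Stitches: 163 × 18/22 = 133.36 → 133.
Rows: 244 × 31/28 = 270.14 → 270.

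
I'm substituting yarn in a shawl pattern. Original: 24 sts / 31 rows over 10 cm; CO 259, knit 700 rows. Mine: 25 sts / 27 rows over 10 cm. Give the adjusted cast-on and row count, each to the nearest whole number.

Stitches: 259 × 25/24 = 269.79 → 270.
Rows: 700 × 27/31 = 609.68 → 610.

Cast on 270 stitches; work 610 rows.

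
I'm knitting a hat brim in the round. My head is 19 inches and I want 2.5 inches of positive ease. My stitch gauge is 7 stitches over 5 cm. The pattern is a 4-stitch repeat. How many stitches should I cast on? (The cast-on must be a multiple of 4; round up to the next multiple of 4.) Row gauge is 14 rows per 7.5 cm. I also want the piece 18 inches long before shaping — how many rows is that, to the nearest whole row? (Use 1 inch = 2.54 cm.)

Cast on 80 stitches; work 85 rows.

Finished = 19 + 2.5 = 21.5 inches.
21.5 inches × 2.54 = 54.61 cm.
7/5 = 1.4 sts per cm; 54.61 × 1.4 = 76.45 sts.
Next multiple of 4 → 80.
18 inches = 45.72 cm; × 1.867 = 85.34 → 85 rows.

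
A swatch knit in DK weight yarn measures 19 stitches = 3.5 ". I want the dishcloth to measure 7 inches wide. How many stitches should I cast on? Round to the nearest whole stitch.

19 stitches / 3.5 in = 5.429 stitches per inch.
7 × 5.429 = 38.00 stitches.

CO 38 sts.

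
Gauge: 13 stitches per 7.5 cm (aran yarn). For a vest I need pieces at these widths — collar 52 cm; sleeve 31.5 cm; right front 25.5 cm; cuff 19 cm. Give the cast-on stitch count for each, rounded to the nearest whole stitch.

Rate = 13/7.5 = 1.733 sts per cm.
collar: 52 × 1.733 = 90.13 → 90.
sleeve: 31.5 × 1.733 = 54.60 → 55.
right front: 25.5 × 1.733 = 44.20 → 44.
cuff: 19 × 1.733 = 32.93 → 33.

collar 90; sleeve 55; right front 44; cuff 33.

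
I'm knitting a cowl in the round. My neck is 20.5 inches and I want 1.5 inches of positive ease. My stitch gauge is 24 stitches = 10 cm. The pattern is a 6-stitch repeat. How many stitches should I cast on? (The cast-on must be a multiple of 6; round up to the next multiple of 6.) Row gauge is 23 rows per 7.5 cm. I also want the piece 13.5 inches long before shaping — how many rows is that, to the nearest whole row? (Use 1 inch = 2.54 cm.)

Cast on 138 stitches; work 105 rows.

Finished = 20.5 + 1.5 = 22 inches.
22 inches × 2.54 = 55.88 cm.
24/10 = 2.4 sts per cm; 55.88 × 2.4 = 134.11 sts.
Next multiple of 6 → 138.
13.5 inches = 34.29 cm; × 3.067 = 105.16 → 105 rows.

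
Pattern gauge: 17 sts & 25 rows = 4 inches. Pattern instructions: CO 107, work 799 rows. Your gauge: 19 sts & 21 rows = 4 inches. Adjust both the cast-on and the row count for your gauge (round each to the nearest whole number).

Cast on 120 stitches; work 671 rows.

Stitches: 107 × 19/17 = 119.59 → 120.
Rows: 799 × 21/25 = 671.16 → 671.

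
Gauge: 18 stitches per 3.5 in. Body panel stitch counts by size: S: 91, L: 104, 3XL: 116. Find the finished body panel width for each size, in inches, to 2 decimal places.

S 17.69 inches; L 20.22 inches; 3XL 22.56 inches.

18/3.5 = 5.143 sts per in.
S: 91 / 5.143 = 17.694 → 17.69 in.
L: 104 / 5.143 = 20.222 → 20.22 in.
3XL: 116 / 5.143 = 22.556 → 22.56 in.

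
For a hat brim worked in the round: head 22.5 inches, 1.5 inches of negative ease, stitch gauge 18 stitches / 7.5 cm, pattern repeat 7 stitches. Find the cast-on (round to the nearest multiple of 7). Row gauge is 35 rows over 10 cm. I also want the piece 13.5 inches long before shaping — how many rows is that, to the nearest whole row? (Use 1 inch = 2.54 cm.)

Finished = 22.5 − 1.5 = 21 inches.
21 inches × 2.54 = 53.34 cm.
18/7.5 = 2.4 sts per cm; 53.34 × 2.4 = 128.02 sts.
Nearest multiple of 7 → 126.
13.5 inches = 34.29 cm; × 3.5 = 120.02 → 120 rows.

Cast on 126 stitches; work 120 rows.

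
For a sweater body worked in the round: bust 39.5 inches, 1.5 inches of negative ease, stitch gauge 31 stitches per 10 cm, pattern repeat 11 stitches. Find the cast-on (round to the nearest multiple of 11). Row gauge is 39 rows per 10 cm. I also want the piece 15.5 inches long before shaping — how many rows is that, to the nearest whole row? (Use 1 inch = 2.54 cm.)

Finished = 39.5 − 1.5 = 38 inches.
38 inches × 2.54 = 96.52 cm.
31/10 = 3.1 sts per cm; 96.52 × 3.1 = 299.21 sts.
Nearest multiple of 11 → 297.
15.5 inches = 39.37 cm; × 3.9 = 153.54 → 154 rows.

Cast on 297 stitches; work 154 rows.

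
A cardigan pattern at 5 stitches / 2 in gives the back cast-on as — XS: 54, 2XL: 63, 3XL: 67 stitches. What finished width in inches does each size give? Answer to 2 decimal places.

XS 21.60 inches; 2XL 25.20 inches; 3XL 26.80 inches.

5/2 = 2.5 sts per in.
XS: 54 / 2.5 = 21.600 → 21.60 in.
2XL: 63 / 2.5 = 25.200 → 25.20 in.
3XL: 67 / 2.5 = 26.800 → 26.80 in.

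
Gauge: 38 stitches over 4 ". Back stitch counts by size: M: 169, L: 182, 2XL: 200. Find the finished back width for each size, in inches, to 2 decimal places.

M 17.79 inches; L 19.16 inches; 2XL 21.05 inches.

38/4 = 9.5 sts per in.
M: 169 / 9.5 = 17.789 → 17.79 in.
L: 182 / 9.5 = 19.158 → 19.16 in.
2XL: 200 / 9.5 = 21.053 → 21.05 in.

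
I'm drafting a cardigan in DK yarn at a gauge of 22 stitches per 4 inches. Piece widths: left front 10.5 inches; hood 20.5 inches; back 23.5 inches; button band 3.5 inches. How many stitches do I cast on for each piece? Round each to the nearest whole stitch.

Rate = 22/4 = 5.5 sts per in.
left front: 10.5 × 5.5 = 57.75 → 58.
hood: 20.5 × 5.5 = 112.75 → 113.
back: 23.5 × 5.5 = 129.25 → 129.
button band: 3.5 × 5.5 = 19.25 → 19.

left front 58; hood 113; back 129; button band 19.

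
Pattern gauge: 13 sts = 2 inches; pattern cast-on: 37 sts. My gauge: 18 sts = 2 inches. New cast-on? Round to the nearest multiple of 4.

CO 52 sts.

Scale factor = 18 / 13 = 1.385.
37 × 18 / 13 = 51.23 sts.
→ 52 sts.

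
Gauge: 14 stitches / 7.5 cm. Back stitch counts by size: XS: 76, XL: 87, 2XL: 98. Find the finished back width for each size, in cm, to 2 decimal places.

14/7.5 = 1.867 sts per cm.
XS: 76 / 1.867 = 40.714 → 40.71 cm.
XL: 87 / 1.867 = 46.607 → 46.61 cm.
2XL: 98 / 1.867 = 52.500 → 52.50 cm.

XS 40.71 cm; XL 46.61 cm; 2XL 52.50 cm.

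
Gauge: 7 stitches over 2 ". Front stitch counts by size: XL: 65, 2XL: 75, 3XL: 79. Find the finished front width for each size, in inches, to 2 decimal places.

7/2 = 3.5 sts per in.
XL: 65 / 3.5 = 18.571 → 18.57 in.
2XL: 75 / 3.5 = 21.429 → 21.43 in.
3XL: 79 / 3.5 = 22.571 → 22.57 in.

XL 18.57 inches; 2XL 21.43 inches; 3XL 22.57 inches.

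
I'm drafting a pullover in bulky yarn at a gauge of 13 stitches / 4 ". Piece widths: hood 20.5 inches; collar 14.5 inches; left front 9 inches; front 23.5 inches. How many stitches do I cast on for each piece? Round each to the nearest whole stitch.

Rate = 13/4 = 3.25 sts per in.
hood: 20.5 × 3.25 = 66.62 → 67.
collar: 14.5 × 3.25 = 47.12 → 47.
left front: 9 × 3.25 = 29.25 → 29.
front: 23.5 × 3.25 = 76.38 → 76.

hood 67; collar 47; left front 29; front 76.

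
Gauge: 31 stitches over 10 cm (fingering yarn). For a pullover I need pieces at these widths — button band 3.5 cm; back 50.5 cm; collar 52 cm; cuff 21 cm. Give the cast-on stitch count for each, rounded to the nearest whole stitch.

button band 11; back 157; collar 161; cuff 65.

Rate = 31/10 = 3.1 sts per cm.
button band: 3.5 × 3.1 = 10.85 → 11.
back: 50.5 × 3.1 = 156.55 → 157.
collar: 52 × 3.1 = 161.20 → 161.
cuff: 21 × 3.1 = 65.10 → 65.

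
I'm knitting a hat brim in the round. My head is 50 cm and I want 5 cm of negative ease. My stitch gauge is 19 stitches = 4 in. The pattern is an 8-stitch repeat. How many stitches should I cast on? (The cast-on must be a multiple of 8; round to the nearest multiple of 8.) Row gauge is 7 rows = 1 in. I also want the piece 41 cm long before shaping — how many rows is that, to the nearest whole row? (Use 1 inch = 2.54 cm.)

Cast on 88 stitches; work 113 rows.

Finished = 50 − 5 = 45 cm.
45 cm × 1/2.54 = 17.72 inches.
19/4 = 4.75 sts per in; 17.72 × 4.75 = 84.15 sts.
Nearest multiple of 8 → 88.
41 cm = 16.14 inches; × 7 = 112.99 → 113 rows.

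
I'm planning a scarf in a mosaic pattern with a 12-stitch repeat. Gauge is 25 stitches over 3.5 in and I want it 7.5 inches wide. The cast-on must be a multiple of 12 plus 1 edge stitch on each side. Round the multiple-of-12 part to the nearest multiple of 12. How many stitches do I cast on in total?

CO 50 sts.

25 / 3.5 = 7.143 sts per inch.
7.5 × 7.143 = 53.57 sts.
Less 2 edge sts → 51.57 for the repeat.
Nearest multiple of 12: 48.
Add back 2 edge sts → 50.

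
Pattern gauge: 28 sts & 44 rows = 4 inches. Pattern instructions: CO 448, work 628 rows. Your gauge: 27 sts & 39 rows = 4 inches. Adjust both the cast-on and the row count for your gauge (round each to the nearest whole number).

Cast on 432 stitches; work 557 rows.

Stitches: 448 × 27/28 = 432.00 → 432.
Rows: 628 × 39/44 = 556.64 → 557.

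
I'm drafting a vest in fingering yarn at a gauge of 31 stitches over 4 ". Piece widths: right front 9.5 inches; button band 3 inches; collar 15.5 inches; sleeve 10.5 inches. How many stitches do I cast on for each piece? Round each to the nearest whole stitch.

right front 74; button band 23; collar 120; sleeve 81.

Rate = 31/4 = 7.75 sts per in.
right front: 9.5 × 7.75 = 73.62 → 74.
button band: 3 × 7.75 = 23.25 → 23.
collar: 15.5 × 7.75 = 120.12 → 120.
sleeve: 10.5 × 7.75 = 81.38 → 81.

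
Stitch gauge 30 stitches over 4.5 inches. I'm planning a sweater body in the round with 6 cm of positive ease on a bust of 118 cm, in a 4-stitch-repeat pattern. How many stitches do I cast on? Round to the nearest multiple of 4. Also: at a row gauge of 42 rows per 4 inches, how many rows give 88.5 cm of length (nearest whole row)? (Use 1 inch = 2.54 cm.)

Finished = 118 + 6 = 124 cm.
124 cm × 1/2.54 = 48.82 inches.
30/4.5 = 6.667 sts per in; 48.82 × 6.667 = 325.46 sts.
Nearest multiple of 4 → 324.
88.5 cm = 34.84 inches; × 10.5 = 365.85 → 366 rows.

Cast on 324 stitches; work 366 rows.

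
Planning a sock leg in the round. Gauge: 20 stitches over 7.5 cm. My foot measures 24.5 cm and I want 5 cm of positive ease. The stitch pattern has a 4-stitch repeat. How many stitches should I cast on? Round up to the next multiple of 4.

Finished = 24.5 + 5 = 29.5 cm.
20 / 7.5 = 2.667 sts/cm.
29.5 × 2.667 = 78.67 sts.
Next multiple of 4: 80.

Cast on 80 stitches.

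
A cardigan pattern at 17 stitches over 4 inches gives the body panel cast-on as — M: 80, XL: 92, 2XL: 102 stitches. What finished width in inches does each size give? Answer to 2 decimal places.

M 18.82 inches; XL 21.65 inches; 2XL 24.00 inches.

17/4 = 4.25 sts per in.
M: 80 / 4.25 = 18.824 → 18.82 in.
XL: 92 / 4.25 = 21.647 → 21.65 in.
2XL: 102 / 4.25 = 24.000 → 24.00 in.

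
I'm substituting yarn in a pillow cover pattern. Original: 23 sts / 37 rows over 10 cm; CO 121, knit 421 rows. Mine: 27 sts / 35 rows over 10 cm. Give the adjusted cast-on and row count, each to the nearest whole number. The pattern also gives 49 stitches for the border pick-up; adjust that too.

Cast on 142 stitches; work 398 rows; border pick-up 58 stitches.

Stitches: 121 × 27/23 = 142.04 → 142.
Rows: 421 × 35/37 = 398.24 → 398.
border pick-up: 49 × 27/23 = 57.52 → 58.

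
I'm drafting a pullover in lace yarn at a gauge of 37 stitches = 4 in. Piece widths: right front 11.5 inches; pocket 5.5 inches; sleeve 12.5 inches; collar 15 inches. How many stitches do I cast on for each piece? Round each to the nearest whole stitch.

Rate = 37/4 = 9.25 sts per in.
right front: 11.5 × 9.25 = 106.38 → 106.
pocket: 5.5 × 9.25 = 50.88 → 51.
sleeve: 12.5 × 9.25 = 115.62 → 116.
collar: 15 × 9.25 = 138.75 → 139.

right front 106; pocket 51; sleeve 116; collar 139.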